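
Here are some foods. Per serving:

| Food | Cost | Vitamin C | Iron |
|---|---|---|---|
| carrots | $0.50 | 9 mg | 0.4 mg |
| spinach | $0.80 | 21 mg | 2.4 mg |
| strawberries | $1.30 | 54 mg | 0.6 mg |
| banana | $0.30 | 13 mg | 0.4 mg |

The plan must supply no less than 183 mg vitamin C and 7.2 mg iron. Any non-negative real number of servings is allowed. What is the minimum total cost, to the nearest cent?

$4.51

A basic optimal solution has at most two foods positive. Try each food alone and each pair with both targets met exactly.
carrots only: max(183/9, 7.2/0.4) = 20.33 servings → $10.17.
spinach only: max(183/21, 7.2/2.4) = 8.714 servings → $6.97.
strawberries only: max(183/54, 7.2/0.6) = 12 servings → $15.60.
banana only: max(183/13, 7.2/0.4) = 18 servings → $5.40.
carrots + spinach: the both-tight solution has a negative serving — not a feasible corner.
carrots + strawberries with both tight: 17.22 servings and 0.5185 servings → $9.29.
carrots + banana with both tight: 12.75 servings and 5.25 servings → $7.95.
spinach + strawberries with both tight: 2.385 servings and 2.462 servings → $5.11.
spinach + banana with both tight: 0.8947 servings and 12.63 servings → $4.51.
strawberries + banana: the both-tight solution has a negative serving — not a feasible corner.
The minimum over all feasible corners is $4.51.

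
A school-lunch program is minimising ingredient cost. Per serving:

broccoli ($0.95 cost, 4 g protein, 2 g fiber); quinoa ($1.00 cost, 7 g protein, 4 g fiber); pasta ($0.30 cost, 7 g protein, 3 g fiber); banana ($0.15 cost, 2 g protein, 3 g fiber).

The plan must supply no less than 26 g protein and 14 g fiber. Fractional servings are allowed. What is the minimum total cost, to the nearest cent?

$1.20

This is a tiny linear program; its minimum lies at a vertex of the feasible set. List the vertices and price them.
broccoli only: max(26/4, 14/2) = 7 servings → $6.65.
quinoa only: max(26/7, 14/4) = 3.714 servings → $3.71.
pasta only: max(26/7, 14/3) = 4.667 servings → $1.40.
banana only: max(26/2, 14/3) = 13 servings → $1.95.
broccoli + quinoa with both tight: 3 servings and 2 servings → $4.85.
broccoli + pasta: intersection lies outside the first quadrant.
broccoli + banana with both tight: 6.25 servings and 0.5 servings → $6.01.
quinoa + pasta with both tight: 2.857 servings and 0.8571 servings → $3.11.
quinoa + banana: intersection lies outside the first quadrant.
pasta + banana with both tight: 3.333 servings and 1.333 servings → $1.20.
Cheapest feasible corner: $1.20.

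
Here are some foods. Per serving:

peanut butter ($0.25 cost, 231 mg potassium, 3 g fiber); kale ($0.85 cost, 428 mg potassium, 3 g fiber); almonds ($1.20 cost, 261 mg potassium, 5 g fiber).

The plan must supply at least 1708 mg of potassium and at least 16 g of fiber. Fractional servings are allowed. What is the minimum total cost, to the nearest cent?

Minimising a linear cost over {potassium ≥ 1708, fiber ≥ 16, servings ≥ 0} — the optimum is at a vertex, using one or two foods.
peanut butter only: max(1708/231, 16/3) = 7.394 servings → $1.85.
kale only: max(1708/428, 16/3) = 5.333 servings → $4.53.
almonds only: max(1708/261, 16/5) = 6.544 servings → $7.85.
peanut butter + kale with both tight: 2.917 servings and 2.416 servings → $2.78.
peanut butter + almonds with both targets exact would need a negative amount; discard.
kale + almonds with both tight: 3.216 servings and 1.27 servings → $4.26.
So the least-cost plan costs $1.85.

$1.85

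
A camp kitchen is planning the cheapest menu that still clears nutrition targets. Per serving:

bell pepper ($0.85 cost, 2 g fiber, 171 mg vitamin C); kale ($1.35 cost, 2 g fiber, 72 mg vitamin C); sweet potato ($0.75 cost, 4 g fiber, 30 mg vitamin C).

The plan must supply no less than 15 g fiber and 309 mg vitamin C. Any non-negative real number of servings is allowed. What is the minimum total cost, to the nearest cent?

An LP optimum is at a vertex; with two nutrient constraints at most two foods are used. Check each candidate.
bell pepper only: max(15/2, 309/171) = 7.5 servings → $6.38.
kale only: max(15/2, 309/72) = 7.5 servings → $10.12.
sweet potato only: max(15/4, 309/30) = 10.3 servings → $7.72.
bell pepper + kale: intersection lies outside the first quadrant.
bell pepper + sweet potato with both tight: 1.26 servings and 3.12 servings → $3.41.
kale + sweet potato with both tight: 3.447 servings and 2.026 servings → $6.17.
The minimum over all feasible corners is $3.41.

$3.41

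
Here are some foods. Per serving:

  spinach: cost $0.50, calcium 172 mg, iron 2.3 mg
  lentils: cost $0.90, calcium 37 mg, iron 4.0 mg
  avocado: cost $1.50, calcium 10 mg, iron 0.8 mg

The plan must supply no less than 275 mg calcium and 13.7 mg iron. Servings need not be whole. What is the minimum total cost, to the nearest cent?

$2.98

Check every corner: each single food scaled to meet both minima, and each pair solved so both constraints bind.
spinach only: max(275/172, 13.7/2.3) = 5.957 servings → $2.98.
lentils only: max(275/37, 13.7/4.0) = 7.432 servings → $6.69.
avocado only: max(275/10, 13.7/0.8) = 27.5 servings → $41.25.
spinach + lentils with both tight: 0.9837 servings and 2.859 servings → $3.07.
spinach + avocado with both tight: 0.7243 servings and 15.04 servings → $22.93.
lentils + avocado with both targets exact would need a negative amount; discard.
The minimum over all feasible corners is $2.98.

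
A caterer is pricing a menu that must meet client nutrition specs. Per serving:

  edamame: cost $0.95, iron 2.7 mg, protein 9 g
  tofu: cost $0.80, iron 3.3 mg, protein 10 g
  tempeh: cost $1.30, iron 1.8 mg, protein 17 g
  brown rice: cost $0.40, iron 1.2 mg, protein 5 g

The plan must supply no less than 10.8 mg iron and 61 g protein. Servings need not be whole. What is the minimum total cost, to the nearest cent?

$4.73

Minimising a linear cost over {iron ≥ 10.8, protein ≥ 61, servings ≥ 0} — the optimum is at a vertex, using one or two foods.
edamame only: max(10.8/2.7, 61/9) = 6.778 servings → $6.44.
tofu only: max(10.8/3.3, 61/10) = 6.1 servings → $4.88.
tempeh only: max(10.8/1.8, 61/17) = 6 servings → $7.80.
brown rice only: max(10.8/1.2, 61/5) = 12.2 servings → $4.88.
edamame + tofu: the both-tight solution has a negative serving — not a feasible corner.
edamame + tempeh with both tight: 2.485 servings and 2.273 servings → $5.32.
edamame + brown rice: intersection lies outside the first quadrant.
tofu + tempeh with both tight: 1.937 servings and 2.449 servings → $4.73.
tofu + brown rice: the both-tight solution has a negative serving — not a feasible corner.
tempeh + brown rice with both tight: 1.684 servings and 6.474 servings → $4.78.
The minimum over all feasible corners is $4.73.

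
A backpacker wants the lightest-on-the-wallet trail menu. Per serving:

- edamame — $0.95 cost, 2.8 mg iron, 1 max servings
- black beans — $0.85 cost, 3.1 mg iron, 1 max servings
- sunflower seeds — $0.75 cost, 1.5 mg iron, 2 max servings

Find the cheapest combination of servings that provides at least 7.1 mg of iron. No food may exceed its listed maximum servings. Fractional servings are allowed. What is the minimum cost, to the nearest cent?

Cost per mg of iron: black beans $0.2742, edamame $0.3393, sunflower seeds $0.5000.
Take 1 serving of black beans: +3.1 mg iron for $0.85 (total $0.85, still need 4.0 mg).
Take 1 serving of edamame: +2.8 mg iron for $0.95 (total $1.80, still need 1.2 mg).
Take 0.8 servings of sunflower seeds: +1.2 mg iron for $0.60 (total $2.40, still need 0.0 mg).
Filling from the cheapest source first is optimal under one linear minimum: $2.40.

$2.40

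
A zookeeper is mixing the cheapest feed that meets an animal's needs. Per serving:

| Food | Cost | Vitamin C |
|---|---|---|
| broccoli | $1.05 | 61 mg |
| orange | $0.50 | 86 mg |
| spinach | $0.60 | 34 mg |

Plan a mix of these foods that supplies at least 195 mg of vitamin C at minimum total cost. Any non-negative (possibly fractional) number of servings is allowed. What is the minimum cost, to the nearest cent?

Cost per mg of vitamin C: orange $0.0058, broccoli $0.0172, spinach $0.0176.
With no serving limits, use only orange: 195 mg / 86 mg = 2.267 servings × $0.50 = $1.13.

$1.13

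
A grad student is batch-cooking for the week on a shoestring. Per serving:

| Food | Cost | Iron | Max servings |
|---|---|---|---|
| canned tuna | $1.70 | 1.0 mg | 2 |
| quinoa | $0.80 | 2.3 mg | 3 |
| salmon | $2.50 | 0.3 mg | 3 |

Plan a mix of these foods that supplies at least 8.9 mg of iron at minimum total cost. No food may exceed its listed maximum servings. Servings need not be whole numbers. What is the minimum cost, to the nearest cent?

$5.80

Cost per mg of iron: quinoa $0.3478, canned tuna $1.7000, salmon $8.3333.
Take 3 servings of quinoa: +6.9 mg iron for $2.40 (total $2.40, still need 2.0 mg).
Take 2 servings of canned tuna: +2.0 mg iron for $3.40 (total $5.80, still need 0.0 mg).
Greedy by cheapest-per-mg is optimal for a single linear constraint, so the minimum cost is $5.80.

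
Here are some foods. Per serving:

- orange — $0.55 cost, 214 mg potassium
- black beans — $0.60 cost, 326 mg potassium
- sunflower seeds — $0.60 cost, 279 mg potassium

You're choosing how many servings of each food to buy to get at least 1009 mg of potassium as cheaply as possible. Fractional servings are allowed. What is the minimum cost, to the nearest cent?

$1.86

Cost per mg of potassium: black beans $0.0018, sunflower seeds $0.0022, orange $0.0026.
With no serving limits, use only black beans: 1009 mg / 326 mg = 3.095 servings × $0.60 = $1.86.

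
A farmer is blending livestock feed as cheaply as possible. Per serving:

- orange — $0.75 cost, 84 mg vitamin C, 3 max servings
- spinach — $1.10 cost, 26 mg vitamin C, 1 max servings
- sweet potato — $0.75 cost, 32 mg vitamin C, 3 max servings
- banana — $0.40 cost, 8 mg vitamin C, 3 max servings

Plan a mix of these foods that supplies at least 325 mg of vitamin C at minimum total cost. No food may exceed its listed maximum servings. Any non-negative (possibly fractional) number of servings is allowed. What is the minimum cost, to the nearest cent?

$3.96

Cost per mg of vitamin C: orange $0.0089, sweet potato $0.0234, spinach $0.0423, banana $0.0500.
Take 3 servings of orange: +252.0 mg vitamin C for $2.25 (total $2.25, still need 73.0 mg).
Take 2.281 servings of sweet potato: +73.0 mg vitamin C for $1.71 (total $3.96, still need 0.0 mg).
Filling from the cheapest source first is optimal under one linear minimum: $3.96.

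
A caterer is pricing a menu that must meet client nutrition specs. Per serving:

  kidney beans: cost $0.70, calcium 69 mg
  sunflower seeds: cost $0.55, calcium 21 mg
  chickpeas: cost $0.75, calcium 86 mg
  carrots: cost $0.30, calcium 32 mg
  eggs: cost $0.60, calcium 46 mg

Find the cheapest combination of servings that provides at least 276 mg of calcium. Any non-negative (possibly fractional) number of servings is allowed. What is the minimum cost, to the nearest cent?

Cost per mg of calcium: chickpeas $0.0087, carrots $0.0094, kidney beans $0.0101, eggs $0.0130, sunflower seeds $0.0262.
With no serving limits, use only chickpeas: 276 mg / 86 mg = 3.209 servings × $0.75 = $2.41.

$2.41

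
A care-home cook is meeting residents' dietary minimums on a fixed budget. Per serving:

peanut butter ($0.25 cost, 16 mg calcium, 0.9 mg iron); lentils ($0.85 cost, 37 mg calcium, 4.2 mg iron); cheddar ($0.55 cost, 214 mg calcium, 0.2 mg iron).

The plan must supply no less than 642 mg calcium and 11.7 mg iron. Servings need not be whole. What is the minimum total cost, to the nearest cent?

Check every corner: each single food scaled to meet both minima, and each pair solved so both constraints bind.
peanut butter only: max(642/16, 11.7/0.9) = 40.12 servings → $10.03.
lentils only: max(642/37, 11.7/4.2) = 17.35 servings → $14.75.
cheddar only: max(642/214, 11.7/0.2) = 58.5 servings → $32.17.
peanut butter + lentils: the both-tight solution has a negative serving — not a feasible corner.
peanut butter + cheddar with both tight: 12.54 servings and 2.062 servings → $4.27.
lentils + cheddar with both tight: 2.665 servings and 2.539 servings → $3.66.
Cheapest feasible corner: $3.66.

$3.66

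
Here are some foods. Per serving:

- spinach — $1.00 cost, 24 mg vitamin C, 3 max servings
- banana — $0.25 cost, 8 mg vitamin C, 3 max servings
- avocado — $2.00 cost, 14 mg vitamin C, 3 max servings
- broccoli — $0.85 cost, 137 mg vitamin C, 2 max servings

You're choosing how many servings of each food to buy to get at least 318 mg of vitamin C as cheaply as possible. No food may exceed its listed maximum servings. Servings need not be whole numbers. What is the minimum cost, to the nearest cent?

$3.28

Cost per mg of vitamin C: broccoli $0.0062, banana $0.0312, spinach $0.0417, avocado $0.1429.
Take 2 servings of broccoli: +274.0 mg vitamin C for $1.70 (total $1.70, still need 44.0 mg).
Take 3 servings of banana: +24.0 mg vitamin C for $0.75 (total $2.45, still need 20.0 mg).
Take 0.8333 servings of spinach: +20.0 mg vitamin C for $0.83 (total $3.28, still need 0.0 mg).
Greedy by cheapest-per-mg is optimal for a single linear constraint, so the minimum cost is $3.28.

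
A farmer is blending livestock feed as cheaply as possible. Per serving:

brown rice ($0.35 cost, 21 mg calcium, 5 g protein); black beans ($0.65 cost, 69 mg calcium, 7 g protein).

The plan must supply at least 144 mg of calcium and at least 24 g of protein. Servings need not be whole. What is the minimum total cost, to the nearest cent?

An LP optimum is at a vertex; with two nutrient constraints at most two foods are used. Check each candidate.
brown rice only: max(144/21, 24/5) = 6.857 servings → $2.40.
black beans only: max(144/69, 24/7) = 3.429 servings → $2.23.
brown rice + black beans with both tight: 3.273 servings and 1.091 servings → $1.85.
The minimum over all feasible corners is $1.85.

$1.85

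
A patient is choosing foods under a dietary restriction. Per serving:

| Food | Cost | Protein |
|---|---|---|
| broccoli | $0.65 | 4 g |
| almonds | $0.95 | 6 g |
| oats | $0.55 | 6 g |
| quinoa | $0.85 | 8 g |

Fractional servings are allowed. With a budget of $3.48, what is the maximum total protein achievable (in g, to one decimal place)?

Protein per dollar: oats 10.91, quinoa 9.412, almonds 6.316, broccoli 6.154.
With no serving limits, spend the whole cost allowance on oats: $3.48 / $0.55 × 6 g = 38.0 g.

38.0 g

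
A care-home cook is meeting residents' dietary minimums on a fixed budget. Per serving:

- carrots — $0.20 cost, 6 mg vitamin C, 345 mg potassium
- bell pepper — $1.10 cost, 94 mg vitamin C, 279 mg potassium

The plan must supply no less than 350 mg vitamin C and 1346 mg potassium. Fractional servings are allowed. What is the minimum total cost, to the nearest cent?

$4.22

This is a tiny linear program; its minimum lies at a vertex of the feasible set. List the vertices and price them.
carrots only: max(350/6, 1346/345) = 58.33 servings → $11.67.
bell pepper only: max(350/94, 1346/279) = 4.824 servings → $5.31.
carrots + bell pepper with both tight: 0.9388 servings and 3.663 servings → $4.22.
The minimum over all feasible corners is $4.22.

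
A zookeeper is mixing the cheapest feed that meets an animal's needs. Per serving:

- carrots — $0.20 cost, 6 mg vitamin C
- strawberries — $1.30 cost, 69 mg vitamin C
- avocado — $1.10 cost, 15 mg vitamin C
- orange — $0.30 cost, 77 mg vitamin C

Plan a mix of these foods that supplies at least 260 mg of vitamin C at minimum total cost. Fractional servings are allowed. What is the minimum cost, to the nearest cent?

Cost per mg of vitamin C: orange $0.0039, strawberries $0.0188, carrots $0.0333, avocado $0.0733.
With no serving limits, use only orange: 260 mg / 77 mg = 3.377 servings × $0.30 = $1.01.

$1.01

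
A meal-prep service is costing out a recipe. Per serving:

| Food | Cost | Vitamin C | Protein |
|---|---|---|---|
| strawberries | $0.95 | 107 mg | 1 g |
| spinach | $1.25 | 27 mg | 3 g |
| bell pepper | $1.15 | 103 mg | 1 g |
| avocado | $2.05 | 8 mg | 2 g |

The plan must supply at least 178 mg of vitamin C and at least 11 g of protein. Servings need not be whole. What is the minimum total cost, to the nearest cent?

$5.01

strawberries only: max(178/107, 11/1) = 11 servings → $10.45.
spinach only: max(178/27, 11/3) = 6.593 servings → $8.24.
bell pepper only: max(178/103, 11/1) = 11 servings → $12.65.
avocado only: max(178/8, 11/2) = 22.25 servings → $45.61.
strawberries + spinach with both tight: 0.8061 servings and 3.398 servings → $5.01.
strawberries + bell pepper: the both-tight solution has a negative serving — not a feasible corner.
strawberries + avocado with both tight: 1.301 servings and 4.85 servings → $11.18.
spinach + bell pepper with both tight: 3.387 servings and 0.8404 servings → $5.20.
spinach + avocado: intersection lies outside the first quadrant.
bell pepper + avocado with both tight: 1.354 servings and 4.823 servings → $11.44.
Cheapest feasible corner: $5.01.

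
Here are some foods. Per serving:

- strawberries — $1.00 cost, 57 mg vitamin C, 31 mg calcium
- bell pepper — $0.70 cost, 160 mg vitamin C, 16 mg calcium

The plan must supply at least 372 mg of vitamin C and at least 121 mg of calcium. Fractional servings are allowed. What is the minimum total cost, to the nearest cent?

strawberries only: max(372/57, 121/31) = 6.526 servings → $6.53.
bell pepper only: max(372/160, 121/16) = 7.562 servings → $5.29.
strawberries + bell pepper with both tight: 3.312 servings and 1.145 servings → $4.11.
Cheapest feasible corner: $4.11.

$4.11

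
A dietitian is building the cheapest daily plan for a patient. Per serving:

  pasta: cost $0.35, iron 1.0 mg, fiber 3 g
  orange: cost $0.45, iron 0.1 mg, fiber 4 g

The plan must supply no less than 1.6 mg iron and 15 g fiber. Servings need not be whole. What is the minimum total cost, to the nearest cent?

$1.70

pasta only: max(1.6/1.0, 15/3) = 5 servings → $1.75.
orange only: max(1.6/0.1, 15/4) = 16 servings → $7.20.
pasta + orange with both tight: 1.324 servings and 2.757 servings → $1.70.
The minimum over all feasible corners is $1.70.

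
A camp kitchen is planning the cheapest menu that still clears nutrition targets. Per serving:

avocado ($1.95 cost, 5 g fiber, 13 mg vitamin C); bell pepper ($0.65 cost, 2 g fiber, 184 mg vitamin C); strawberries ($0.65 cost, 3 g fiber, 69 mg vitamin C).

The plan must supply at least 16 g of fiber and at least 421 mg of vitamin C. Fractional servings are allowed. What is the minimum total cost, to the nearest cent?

$3.55

avocado only: max(16/5, 421/13) = 32.38 servings → $63.15.
bell pepper only: max(16/2, 421/184) = 8 servings → $5.20.
strawberries only: max(16/3, 421/69) = 6.101 servings → $3.97.
avocado + bell pepper with both tight: 2.351 servings and 2.122 servings → $5.96.
avocado + strawberries with both targets exact would need a negative amount; discard.
bell pepper + strawberries with both tight: 0.3841 servings and 5.077 servings → $3.55.
So the least-cost plan costs $3.55.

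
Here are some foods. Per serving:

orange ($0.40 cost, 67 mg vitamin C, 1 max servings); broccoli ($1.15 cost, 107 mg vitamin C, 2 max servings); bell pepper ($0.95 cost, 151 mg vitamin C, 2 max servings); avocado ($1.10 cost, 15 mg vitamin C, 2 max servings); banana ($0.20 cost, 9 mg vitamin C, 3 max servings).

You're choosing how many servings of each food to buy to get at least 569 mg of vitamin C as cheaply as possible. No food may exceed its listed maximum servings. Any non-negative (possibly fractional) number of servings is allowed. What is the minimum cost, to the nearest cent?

$4.45

Cost per mg of vitamin C: orange $0.0060, bell pepper $0.0063, broccoli $0.0107, banana $0.0222, avocado $0.0733.
Take 1 serving of orange: +67.0 mg vitamin C for $0.40 (total $0.40, still need 502.0 mg).
Take 2 servings of bell pepper: +302.0 mg vitamin C for $1.90 (total $2.30, still need 200.0 mg).
Take 1.869 servings of broccoli: +200.0 mg vitamin C for $2.15 (total $4.45, still need 0.0 mg).
Greedy by cheapest-per-mg is optimal for a single linear constraint, so the minimum cost is $4.45.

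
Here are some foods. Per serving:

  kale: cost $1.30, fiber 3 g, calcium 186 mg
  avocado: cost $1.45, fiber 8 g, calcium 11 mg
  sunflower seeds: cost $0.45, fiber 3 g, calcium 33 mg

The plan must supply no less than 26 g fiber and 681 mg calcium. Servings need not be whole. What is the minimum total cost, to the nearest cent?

With two linear requirements the optimum uses one or two foods; enumerate the corners.
kale only: max(26/3, 681/186) = 8.667 servings → $11.27.
avocado only: max(26/8, 681/11) = 61.91 servings → $89.77.
sunflower seeds only: max(26/3, 681/33) = 20.64 servings → $9.29.
kale + avocado with both tight: 3.548 servings and 1.92 servings → $7.40.
kale + sunflower seeds with both tight: 2.582 servings and 6.085 servings → $6.09.
avocado + sunflower seeds with both targets exact would need a negative amount; discard.
Cheapest feasible corner: $6.09.

$6.09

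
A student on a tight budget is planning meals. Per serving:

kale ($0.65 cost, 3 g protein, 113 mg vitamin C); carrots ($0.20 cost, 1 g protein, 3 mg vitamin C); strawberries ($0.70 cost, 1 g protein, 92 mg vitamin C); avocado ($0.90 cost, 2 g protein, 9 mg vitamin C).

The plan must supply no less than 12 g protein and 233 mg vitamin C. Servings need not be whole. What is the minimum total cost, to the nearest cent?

At the optimum either one food covers both requirements or two foods hit both targets exactly; no other combination can be cheaper.
kale only: max(12/3, 233/113) = 4 servings → $2.60.
carrots only: max(12/1, 233/3) = 77.67 servings → $15.53.
strawberries only: max(12/1, 233/92) = 12 servings → $8.40.
avocado only: max(12/2, 233/9) = 25.89 servings → $23.30.
kale + carrots with both tight: 1.894 servings and 6.317 servings → $2.49.
kale + strawberries: intersection lies outside the first quadrant.
kale + avocado with both tight: 1.799 servings and 3.302 servings → $4.14.
carrots + strawberries with both tight: 9.787 servings and 2.213 servings → $3.51.
carrots + avocado: intersection lies outside the first quadrant.
strawberries + avocado with both tight: 2.046 servings and 4.977 servings → $5.91.
Cheapest feasible corner: $2.49.

$2.49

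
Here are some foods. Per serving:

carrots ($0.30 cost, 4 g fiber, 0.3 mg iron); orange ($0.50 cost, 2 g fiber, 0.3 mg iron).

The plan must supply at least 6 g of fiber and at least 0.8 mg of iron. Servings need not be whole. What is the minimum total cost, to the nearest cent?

$0.80

The cheapest plan sits at a corner of the feasible region — with two constraints it uses at most two foods.
carrots only: max(6/4, 0.8/0.3) = 2.667 servings → $0.80.
orange only: max(6/2, 0.8/0.3) = 3 servings → $1.50.
carrots + orange with both tight: 0.3333 servings and 2.333 servings → $1.27.
Cheapest feasible corner: $0.80.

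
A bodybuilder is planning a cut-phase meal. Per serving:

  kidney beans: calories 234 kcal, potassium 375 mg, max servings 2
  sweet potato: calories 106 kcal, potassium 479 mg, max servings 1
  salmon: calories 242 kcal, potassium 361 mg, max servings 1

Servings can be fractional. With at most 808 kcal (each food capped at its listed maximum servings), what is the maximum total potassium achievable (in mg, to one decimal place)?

1578.1 mg

Potassium per kcal: sweet potato 4.519, kidney beans 1.603, salmon 1.492.
Take 1 serving of sweet potato: uses 106 kcal, +479.0 mg potassium (running total 479.0 mg).
Take 2 servings of kidney beans: uses 468 kcal, +750.0 mg potassium (running total 1229.0 mg).
Take 0.9669 servings of salmon: uses 234 kcal, +349.1 mg potassium (running total 1578.1 mg).
Filling greedily by potassium-per-kcal is optimal for one linear limit, giving 1578.1 mg.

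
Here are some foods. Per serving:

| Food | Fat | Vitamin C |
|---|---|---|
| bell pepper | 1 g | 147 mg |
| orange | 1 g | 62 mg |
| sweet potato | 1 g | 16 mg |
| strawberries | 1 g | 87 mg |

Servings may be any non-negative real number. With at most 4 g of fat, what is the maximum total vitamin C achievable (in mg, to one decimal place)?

588.0 mg

Vitamin C per g fat: bell pepper 147, strawberries 87, orange 62, sweet potato 16.
With no serving limits, spend the whole fat allowance on bell pepper: 4 g / 1 g × 147 mg = 588.0 mg.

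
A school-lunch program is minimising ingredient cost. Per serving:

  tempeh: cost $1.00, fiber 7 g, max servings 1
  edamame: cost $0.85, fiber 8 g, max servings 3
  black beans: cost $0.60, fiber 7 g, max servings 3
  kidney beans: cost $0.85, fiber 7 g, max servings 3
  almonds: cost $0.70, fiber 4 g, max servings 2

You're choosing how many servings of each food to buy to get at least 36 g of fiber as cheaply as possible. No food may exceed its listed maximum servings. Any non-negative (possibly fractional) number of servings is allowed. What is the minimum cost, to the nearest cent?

Cost per g of fiber: black beans $0.0857, edamame $0.1062, kidney beans $0.1214, tempeh $0.1429, almonds $0.1750.
Take 3 servings of black beans: +21.0 g fiber for $1.80 (total $1.80, still need 15.0 g).
Take 1.875 servings of edamame: +15.0 g fiber for $1.59 (total $3.39, still need 0.0 g).
Greedy by cheapest-per-g is optimal for a single linear constraint, so the minimum cost is $3.39.

$3.39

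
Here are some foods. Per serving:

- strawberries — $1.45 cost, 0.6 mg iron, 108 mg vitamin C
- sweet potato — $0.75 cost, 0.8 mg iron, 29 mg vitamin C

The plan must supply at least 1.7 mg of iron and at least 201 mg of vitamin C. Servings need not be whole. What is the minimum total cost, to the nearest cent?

Two binding constraints pin down two serving amounts, so the optimal mix uses at most two foods. The candidates are each food alone (scaled to the tighter of iron/vitamin C) and each pair with both constraints tight.
strawberries only: max(1.7/0.6, 201/108) = 2.833 servings → $4.11.
sweet potato only: max(1.7/0.8, 201/29) = 6.931 servings → $5.20.
strawberries + sweet potato with both tight: 1.616 servings and 0.913 servings → $3.03.
So the least-cost plan costs $3.03.

$3.03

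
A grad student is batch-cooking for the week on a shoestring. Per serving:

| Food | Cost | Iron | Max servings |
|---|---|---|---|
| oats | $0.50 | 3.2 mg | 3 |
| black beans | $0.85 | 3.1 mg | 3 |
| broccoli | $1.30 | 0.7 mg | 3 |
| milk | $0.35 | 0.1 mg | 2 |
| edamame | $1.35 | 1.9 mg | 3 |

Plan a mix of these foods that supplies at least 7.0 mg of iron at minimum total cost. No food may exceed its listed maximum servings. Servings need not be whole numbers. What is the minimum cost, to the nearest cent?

Cost per mg of iron: oats $0.1562, black beans $0.2742, edamame $0.7105, broccoli $1.8571, milk $3.5000.
Take 2.188 servings of oats: +7.0 mg iron for $1.09 (total $1.09, still need 0.0 mg).
Filling from the cheapest source first is optimal under one linear minimum: $1.09.

$1.09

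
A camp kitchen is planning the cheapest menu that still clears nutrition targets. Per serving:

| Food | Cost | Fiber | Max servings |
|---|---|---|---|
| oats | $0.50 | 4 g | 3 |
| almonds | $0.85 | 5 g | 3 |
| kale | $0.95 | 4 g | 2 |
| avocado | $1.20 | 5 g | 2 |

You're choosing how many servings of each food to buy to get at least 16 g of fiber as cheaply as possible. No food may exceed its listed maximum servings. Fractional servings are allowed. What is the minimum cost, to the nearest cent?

$2.18

Cost per g of fiber: oats $0.1250, almonds $0.1700, kale $0.2375, avocado $0.2400.
Take 3 servings of oats: +12.0 g fiber for $1.50 (total $1.50, still need 4.0 g).
Take 0.8 servings of almonds: +4.0 g fiber for $0.68 (total $2.18, still need 0.0 g).
Greedy by cheapest-per-g is optimal for a single linear constraint, so the minimum cost is $2.18.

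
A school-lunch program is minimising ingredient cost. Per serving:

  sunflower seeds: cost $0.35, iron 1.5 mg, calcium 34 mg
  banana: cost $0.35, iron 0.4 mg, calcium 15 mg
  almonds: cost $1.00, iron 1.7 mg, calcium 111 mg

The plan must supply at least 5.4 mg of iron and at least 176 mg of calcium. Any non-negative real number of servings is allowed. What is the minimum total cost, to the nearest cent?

Compare the cost at each extreme point of the feasible region.
sunflower seeds only: max(5.4/1.5, 176/34) = 5.176 servings → $1.81.
banana only: max(5.4/0.4, 176/15) = 13.5 servings → $4.72.
almonds only: max(5.4/1.7, 176/111) = 3.176 servings → $3.18.
sunflower seeds + banana with both tight: 1.191 servings and 9.034 servings → $3.58.
sunflower seeds + almonds with both tight: 2.762 servings and 0.7397 servings → $1.71.
banana + almonds: the both-tight solution has a negative serving — not a feasible corner.
Cheapest feasible corner: $1.71.

$1.71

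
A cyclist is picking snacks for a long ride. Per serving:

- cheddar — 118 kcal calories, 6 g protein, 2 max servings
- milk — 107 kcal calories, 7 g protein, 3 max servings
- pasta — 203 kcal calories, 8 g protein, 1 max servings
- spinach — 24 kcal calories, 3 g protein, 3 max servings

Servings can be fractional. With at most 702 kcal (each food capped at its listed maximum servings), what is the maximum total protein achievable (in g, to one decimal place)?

44.9 g

Protein per kcal: spinach 0.125, milk 0.06542, cheddar 0.05085, pasta 0.03941.
Take 3 servings of spinach: uses 72 kcal, +9.0 g protein (running total 9.0 g).
Take 3 servings of milk: uses 321 kcal, +21.0 g protein (running total 30.0 g).
Take 2 servings of cheddar: uses 236 kcal, +12.0 g protein (running total 42.0 g).
Take 0.3596 servings of pasta: uses 73 kcal, +2.9 g protein (running total 44.9 g).
Filling greedily by protein-per-kcal is optimal for one linear limit, giving 44.9 g.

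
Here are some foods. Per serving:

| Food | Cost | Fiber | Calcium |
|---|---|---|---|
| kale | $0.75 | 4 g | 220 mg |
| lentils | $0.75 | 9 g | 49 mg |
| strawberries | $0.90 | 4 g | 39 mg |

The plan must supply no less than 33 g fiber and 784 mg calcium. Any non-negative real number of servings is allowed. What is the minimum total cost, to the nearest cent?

The cheapest plan sits at a corner of the feasible region — with two constraints it uses at most two foods.
kale only: max(33/4, 784/220) = 8.25 servings → $6.19.
lentils only: max(33/9, 784/49) = 16 servings → $12.00.
strawberries only: max(33/4, 784/39) = 20.1 servings → $18.09.
kale + lentils with both tight: 3.049 servings and 2.312 servings → $4.02.
kale + strawberries with both tight: 2.554 servings and 5.696 servings → $7.04.
lentils + strawberries: the both-tight solution has a negative serving — not a feasible corner.
So the least-cost plan costs $4.02.

$4.02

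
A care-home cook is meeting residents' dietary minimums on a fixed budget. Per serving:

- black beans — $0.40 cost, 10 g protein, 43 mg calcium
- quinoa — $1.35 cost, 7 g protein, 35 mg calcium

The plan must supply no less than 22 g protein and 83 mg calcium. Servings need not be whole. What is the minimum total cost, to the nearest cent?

$0.88

black beans only: max(22/10, 83/43) = 2.2 servings → $0.88.
quinoa only: max(22/7, 83/35) = 3.143 servings → $4.24.
black beans + quinoa: the both-tight solution has a negative serving — not a feasible corner.
So the least-cost plan costs $0.88.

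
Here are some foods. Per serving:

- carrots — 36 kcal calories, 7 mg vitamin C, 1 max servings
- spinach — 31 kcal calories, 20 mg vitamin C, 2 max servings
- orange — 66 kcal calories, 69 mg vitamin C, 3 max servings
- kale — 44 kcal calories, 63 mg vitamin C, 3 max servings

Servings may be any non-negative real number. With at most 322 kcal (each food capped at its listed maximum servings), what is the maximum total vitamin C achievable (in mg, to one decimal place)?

387.6 mg

Vitamin C per kcal: kale 1.432, orange 1.045, spinach 0.6452, carrots 0.1944.
Take 3 servings of kale: uses 132 kcal, +189.0 mg vitamin C (running total 189.0 mg).
Take 2.879 servings of orange: uses 190 kcal, +198.6 mg vitamin C (running total 387.6 mg).
Greedy by best ratio exhausts the calories allowance optimally: 387.6 mg.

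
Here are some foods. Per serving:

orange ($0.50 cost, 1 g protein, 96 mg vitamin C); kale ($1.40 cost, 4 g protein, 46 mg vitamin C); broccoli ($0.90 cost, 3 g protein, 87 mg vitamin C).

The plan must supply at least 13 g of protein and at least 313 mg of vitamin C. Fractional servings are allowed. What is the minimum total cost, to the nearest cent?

Check every corner: each single food scaled to meet both minima, and each pair solved so both constraints bind.
orange only: max(13/1, 313/96) = 13 servings → $6.50.
kale only: max(13/4, 313/46) = 6.804 servings → $9.53.
broccoli only: max(13/3, 313/87) = 4.333 servings → $3.90.
orange + kale with both tight: 1.935 servings and 2.766 servings → $4.84.
orange + broccoli with both targets exact would need a negative amount; discard.
kale + broccoli with both tight: 0.9143 servings and 3.114 servings → $4.08.
The minimum over all feasible corners is $3.90.

$3.90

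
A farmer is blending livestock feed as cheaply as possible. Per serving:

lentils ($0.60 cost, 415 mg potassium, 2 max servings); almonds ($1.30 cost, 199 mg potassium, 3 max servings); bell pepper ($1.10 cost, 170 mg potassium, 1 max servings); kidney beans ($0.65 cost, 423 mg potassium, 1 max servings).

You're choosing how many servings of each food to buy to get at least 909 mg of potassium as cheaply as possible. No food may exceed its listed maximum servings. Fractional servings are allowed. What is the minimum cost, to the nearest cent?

Cost per mg of potassium: lentils $0.0014, kidney beans $0.0015, bell pepper $0.0065, almonds $0.0065.
Take 2 servings of lentils: +830.0 mg potassium for $1.20 (total $1.20, still need 79.0 mg).
Take 0.1868 servings of kidney beans: +79.0 mg potassium for $0.12 (total $1.32, still need 0.0 mg).
Filling from the cheapest source first is optimal under one linear minimum: $1.32.

$1.32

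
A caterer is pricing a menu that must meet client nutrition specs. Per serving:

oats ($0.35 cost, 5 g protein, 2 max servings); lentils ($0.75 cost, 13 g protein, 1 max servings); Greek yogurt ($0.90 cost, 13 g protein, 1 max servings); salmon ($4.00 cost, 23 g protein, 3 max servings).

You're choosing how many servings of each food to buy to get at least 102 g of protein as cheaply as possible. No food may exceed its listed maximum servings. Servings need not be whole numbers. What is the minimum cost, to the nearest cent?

Cost per g of protein: lentils $0.0577, Greek yogurt $0.0692, oats $0.0700, salmon $0.1739.
Take 1 serving of lentils: +13.0 g protein for $0.75 (total $0.75, still need 89.0 g).
Take 1 serving of Greek yogurt: +13.0 g protein for $0.90 (total $1.65, still need 76.0 g).
Take 2 servings of oats: +10.0 g protein for $0.70 (total $2.35, still need 66.0 g).
Take 2.87 servings of salmon: +66.0 g protein for $11.48 (total $13.83, still need 0.0 g).
Filling from the cheapest source first is optimal under one linear minimum: $13.83.

$13.83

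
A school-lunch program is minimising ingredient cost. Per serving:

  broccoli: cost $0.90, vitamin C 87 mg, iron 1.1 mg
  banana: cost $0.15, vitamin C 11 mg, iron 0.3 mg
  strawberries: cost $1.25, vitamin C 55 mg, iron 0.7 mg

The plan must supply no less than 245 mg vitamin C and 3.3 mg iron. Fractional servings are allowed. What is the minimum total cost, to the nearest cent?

$2.58

This is a tiny linear program; its minimum lies at a vertex of the feasible set. List the vertices and price them.
broccoli only: max(245/87, 3.3/1.1) = 3 servings → $2.70.
banana only: max(245/11, 3.3/0.3) = 22.27 servings → $3.34.
strawberries only: max(245/55, 3.3/0.7) = 4.714 servings → $5.89.
broccoli + banana with both tight: 2.657 servings and 1.257 servings → $2.58.
broccoli + strawberries: the both-tight solution has a negative serving — not a feasible corner.
banana + strawberries with both tight: 1.136 servings and 4.227 servings → $5.45.
Cheapest feasible corner: $2.58.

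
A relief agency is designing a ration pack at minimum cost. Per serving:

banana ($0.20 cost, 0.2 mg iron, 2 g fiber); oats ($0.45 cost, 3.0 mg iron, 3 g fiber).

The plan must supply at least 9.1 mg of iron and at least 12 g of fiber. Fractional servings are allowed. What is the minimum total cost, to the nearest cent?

$1.64

An LP optimum is at a vertex; with two nutrient constraints at most two foods are used. Check each candidate.
banana only: max(9.1/0.2, 12/2) = 45.5 servings → $9.10.
oats only: max(9.1/3.0, 12/3) = 4 servings → $1.80.
banana + oats with both tight: 1.611 servings and 2.926 servings → $1.64.
Cheapest feasible corner: $1.64.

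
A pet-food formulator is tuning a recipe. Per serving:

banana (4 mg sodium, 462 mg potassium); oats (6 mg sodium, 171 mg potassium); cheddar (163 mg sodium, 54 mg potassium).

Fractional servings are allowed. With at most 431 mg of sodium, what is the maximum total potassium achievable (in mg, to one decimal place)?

Potassium per mg sodium: banana 115.5, oats 28.5, cheddar 0.3313.
With no serving limits, spend the whole sodium allowance on banana: 431 mg / 4 mg × 462 mg = 49780.5 mg.

49780.5 mg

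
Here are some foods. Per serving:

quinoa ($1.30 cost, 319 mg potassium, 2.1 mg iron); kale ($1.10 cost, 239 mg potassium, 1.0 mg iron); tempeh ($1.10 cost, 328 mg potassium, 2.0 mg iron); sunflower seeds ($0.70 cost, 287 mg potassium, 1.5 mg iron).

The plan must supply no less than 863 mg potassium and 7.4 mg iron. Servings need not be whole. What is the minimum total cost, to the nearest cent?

The cheapest plan sits at a corner of the feasible region — with two constraints it uses at most two foods.
quinoa only: max(863/319, 7.4/2.1) = 3.524 servings → $4.58.
kale only: max(863/239, 7.4/1.0) = 7.4 servings → $8.14.
tempeh only: max(863/328, 7.4/2.0) = 3.7 servings → $4.07.
sunflower seeds only: max(863/287, 7.4/1.5) = 4.933 servings → $3.45.
quinoa + kale: the both-tight solution has a negative serving — not a feasible corner.
quinoa + tempeh: intersection lies outside the first quadrant.
quinoa + sunflower seeds: the both-tight solution has a negative serving — not a feasible corner.
kale + tempeh: intersection lies outside the first quadrant.
kale + sunflower seeds with both targets exact would need a negative amount; discard.
tempeh + sunflower seeds: intersection lies outside the first quadrant.
So the least-cost plan costs $3.45.

$3.45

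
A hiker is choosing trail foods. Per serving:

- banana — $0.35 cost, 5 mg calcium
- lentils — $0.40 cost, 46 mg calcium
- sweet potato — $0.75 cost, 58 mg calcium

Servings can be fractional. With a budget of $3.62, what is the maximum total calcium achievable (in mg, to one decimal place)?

416.3 mg

Calcium per dollar: lentils 115, sweet potato 77.33, banana 14.29.
With no serving limits, spend the whole cost allowance on lentils: $3.62 / $0.40 × 46 mg = 416.3 mg.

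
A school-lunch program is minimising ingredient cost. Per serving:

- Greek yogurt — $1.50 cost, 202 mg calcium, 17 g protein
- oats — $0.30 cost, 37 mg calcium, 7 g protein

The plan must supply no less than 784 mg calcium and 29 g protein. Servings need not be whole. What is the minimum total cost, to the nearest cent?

With two linear requirements the optimum uses one or two foods; enumerate the corners.
Greek yogurt only: max(784/202, 29/17) = 3.881 servings → $5.82.
oats only: max(784/37, 29/7) = 21.19 servings → $6.36.
Greek yogurt + oats: intersection lies outside the first quadrant.
The minimum over all feasible corners is $5.82.

$5.82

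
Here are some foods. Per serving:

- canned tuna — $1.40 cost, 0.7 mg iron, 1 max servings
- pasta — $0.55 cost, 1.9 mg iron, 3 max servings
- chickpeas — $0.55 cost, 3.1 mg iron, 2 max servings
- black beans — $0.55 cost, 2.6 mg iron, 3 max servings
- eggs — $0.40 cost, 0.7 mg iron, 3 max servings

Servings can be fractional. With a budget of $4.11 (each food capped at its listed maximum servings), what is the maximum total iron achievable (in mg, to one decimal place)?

Iron per dollar: chickpeas 5.636, black beans 4.727, pasta 3.455, eggs 1.75, canned tuna 0.5.
Take 2 servings of chickpeas: spends $1.10, +6.2 mg iron (running total 6.2 mg).
Take 3 servings of black beans: spends $1.65, +7.8 mg iron (running total 14.0 mg).
Take 2.473 servings of pasta: spends $1.36, +4.7 mg iron (running total 18.7 mg).
Greedy by best ratio exhausts the cost allowance optimally: 18.7 mg.

18.7 mg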